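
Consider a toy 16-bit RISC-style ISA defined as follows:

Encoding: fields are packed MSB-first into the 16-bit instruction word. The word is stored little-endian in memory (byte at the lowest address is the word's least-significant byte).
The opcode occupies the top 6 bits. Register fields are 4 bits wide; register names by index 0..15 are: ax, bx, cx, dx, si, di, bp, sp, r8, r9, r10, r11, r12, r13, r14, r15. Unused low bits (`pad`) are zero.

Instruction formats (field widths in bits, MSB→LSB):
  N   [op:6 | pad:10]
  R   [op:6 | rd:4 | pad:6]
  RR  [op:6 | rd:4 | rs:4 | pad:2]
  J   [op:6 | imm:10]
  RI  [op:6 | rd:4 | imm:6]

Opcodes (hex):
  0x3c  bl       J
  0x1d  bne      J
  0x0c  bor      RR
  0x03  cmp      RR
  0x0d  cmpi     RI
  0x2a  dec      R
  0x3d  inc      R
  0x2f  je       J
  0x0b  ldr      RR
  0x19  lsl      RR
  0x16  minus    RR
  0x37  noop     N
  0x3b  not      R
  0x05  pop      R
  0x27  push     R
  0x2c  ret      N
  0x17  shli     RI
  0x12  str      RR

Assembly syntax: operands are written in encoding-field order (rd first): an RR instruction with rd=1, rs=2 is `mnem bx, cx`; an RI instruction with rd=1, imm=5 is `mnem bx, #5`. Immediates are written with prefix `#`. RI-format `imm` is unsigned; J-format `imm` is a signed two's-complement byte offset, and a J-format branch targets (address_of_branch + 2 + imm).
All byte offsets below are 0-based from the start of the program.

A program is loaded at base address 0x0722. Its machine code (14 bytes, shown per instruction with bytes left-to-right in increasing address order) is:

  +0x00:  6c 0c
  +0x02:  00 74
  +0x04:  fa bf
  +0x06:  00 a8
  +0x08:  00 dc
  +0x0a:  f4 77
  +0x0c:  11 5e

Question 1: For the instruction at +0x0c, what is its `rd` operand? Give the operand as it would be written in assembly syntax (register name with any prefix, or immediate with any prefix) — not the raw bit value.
+0x0c: 11 5e ⇒ word 0x5e11 (little)
  op=0x5e11>>10=0x17 ⇒ shli (RI)
  rd@[9:6]=0x8 ⇒ r8
  imm@[5:0]=0x11 ⇒ #17

r8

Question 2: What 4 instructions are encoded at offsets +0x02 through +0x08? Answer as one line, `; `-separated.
@+02  little-endian(00 74) = 0x7400
  opcode bits[15:10]=0x1d: bne/J
  [9:0] imm=0 = #0
@+04  little-endian(fa bf) = 0xbffa
  opcode bits[15:10]=0x2f: je/J
  [9:0] imm=1018 (s10→-6) = #-6
@+06  little-endian(00 a8) = 0xa800
  opcode bits[15:10]=0x2a: dec/R
  [9:6] rd=0 = ax
@+08  little-endian(00 dc) = 0xdc00
  opcode bits[15:10]=0x37: noop/N

bne #0; je #-6; dec ax; noop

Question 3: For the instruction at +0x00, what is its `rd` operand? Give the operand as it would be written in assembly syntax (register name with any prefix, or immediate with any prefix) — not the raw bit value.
bx

[00] 6c 0c → 0x0c6c
  top 6b → 0x3 → cmp [RR]
  rd@[9:6]=0x1 ⇒ bx
  rs@[5:2]=0xb ⇒ r11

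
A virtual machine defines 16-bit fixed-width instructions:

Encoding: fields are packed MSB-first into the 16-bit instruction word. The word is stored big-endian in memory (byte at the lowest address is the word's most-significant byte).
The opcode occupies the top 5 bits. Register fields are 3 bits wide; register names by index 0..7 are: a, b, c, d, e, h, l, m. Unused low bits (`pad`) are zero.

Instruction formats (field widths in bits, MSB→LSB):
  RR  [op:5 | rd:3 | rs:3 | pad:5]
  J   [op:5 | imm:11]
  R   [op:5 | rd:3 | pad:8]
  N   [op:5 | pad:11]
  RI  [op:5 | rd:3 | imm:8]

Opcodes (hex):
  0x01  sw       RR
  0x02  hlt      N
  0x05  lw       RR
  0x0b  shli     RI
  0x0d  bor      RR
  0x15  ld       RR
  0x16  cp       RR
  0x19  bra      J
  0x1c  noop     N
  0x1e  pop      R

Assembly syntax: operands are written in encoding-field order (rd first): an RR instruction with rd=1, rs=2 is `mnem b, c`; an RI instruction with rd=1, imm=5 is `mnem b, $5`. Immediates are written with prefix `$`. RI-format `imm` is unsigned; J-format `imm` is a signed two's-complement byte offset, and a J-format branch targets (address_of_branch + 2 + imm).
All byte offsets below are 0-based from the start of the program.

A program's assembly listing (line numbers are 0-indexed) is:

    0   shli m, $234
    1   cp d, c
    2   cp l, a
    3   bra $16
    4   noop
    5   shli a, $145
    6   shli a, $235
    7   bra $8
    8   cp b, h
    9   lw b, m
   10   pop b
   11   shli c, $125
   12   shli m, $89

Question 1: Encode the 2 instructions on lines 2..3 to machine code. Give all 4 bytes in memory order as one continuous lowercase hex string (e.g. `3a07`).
b600c810

L2: cp op=0x16:5|rd=6:3|rs=0:3|pad=0:5 ⇒ 0xb600 ⇒ big b6 00
L3: bra op=0x19:5|imm=16:11 ⇒ 0xc810 ⇒ big c8 10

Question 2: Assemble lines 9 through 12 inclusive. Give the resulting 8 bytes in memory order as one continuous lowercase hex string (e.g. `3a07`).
29e0f1005a7d5f59

L9: lw op=0x5:5|rd=1:3|rs=7:3|pad=0:5 ⇒ 0x29e0 ⇒ big 29 e0
L10: pop op=0x1e:5|rd=1:3|pad=0:8 ⇒ 0xf100 ⇒ big f1 00
L11: shli op=0xb:5|rd=2:3|imm=125:8 ⇒ 0x5a7d ⇒ big 5a 7d
L12: shli op=0xb:5|rd=7:3|imm=89:8 ⇒ 0x5f59 ⇒ big 5f 59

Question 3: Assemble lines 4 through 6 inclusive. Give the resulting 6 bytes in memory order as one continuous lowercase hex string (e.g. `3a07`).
e000589158eb

line 4 (noop): pack op=0x1c:5|pad=0:11 = 0xe000; big→ e0 00
line 5 (shli): pack op=0xb:5|rd=0:3|imm=145:8 = 0x5891; big→ 58 91
line 6 (shli): pack op=0xb:5|rd=0:3|imm=235:8 = 0x58eb; big→ 58 eb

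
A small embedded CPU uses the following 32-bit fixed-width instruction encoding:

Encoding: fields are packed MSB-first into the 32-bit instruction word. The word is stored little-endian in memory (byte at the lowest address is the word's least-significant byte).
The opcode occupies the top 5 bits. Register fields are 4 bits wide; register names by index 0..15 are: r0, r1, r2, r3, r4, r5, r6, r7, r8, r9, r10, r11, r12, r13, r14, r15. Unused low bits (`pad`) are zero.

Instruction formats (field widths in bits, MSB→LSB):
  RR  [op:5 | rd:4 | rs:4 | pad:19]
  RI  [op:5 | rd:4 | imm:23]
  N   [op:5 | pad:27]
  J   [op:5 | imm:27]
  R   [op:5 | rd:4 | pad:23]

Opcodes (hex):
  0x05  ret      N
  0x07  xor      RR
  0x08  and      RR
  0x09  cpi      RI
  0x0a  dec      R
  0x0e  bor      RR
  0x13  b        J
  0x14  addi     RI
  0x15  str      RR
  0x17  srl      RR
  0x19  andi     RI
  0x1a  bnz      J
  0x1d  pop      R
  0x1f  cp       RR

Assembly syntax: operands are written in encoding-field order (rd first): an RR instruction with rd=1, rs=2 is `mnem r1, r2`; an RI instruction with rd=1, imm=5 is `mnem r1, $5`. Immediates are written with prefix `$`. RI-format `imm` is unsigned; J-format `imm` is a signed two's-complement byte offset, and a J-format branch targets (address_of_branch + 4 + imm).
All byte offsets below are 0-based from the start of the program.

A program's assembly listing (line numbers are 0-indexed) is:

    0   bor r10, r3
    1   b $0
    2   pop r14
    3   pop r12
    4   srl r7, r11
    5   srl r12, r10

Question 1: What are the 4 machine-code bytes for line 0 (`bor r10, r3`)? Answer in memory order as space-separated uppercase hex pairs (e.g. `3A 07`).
L0: bor op=0xe:5|rd=10:4|rs=3:4|pad=0:19 ⇒ 0x75180000 ⇒ little 00 00 18 75

00 00 18 75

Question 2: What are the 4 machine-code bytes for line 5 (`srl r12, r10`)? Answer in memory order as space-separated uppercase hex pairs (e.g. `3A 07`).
00 00 50 BE

line 5 (srl): pack op=0x17:5|rd=12:4|rs=10:4|pad=0:19 = 0xbe500000; little→ 00 00 50 be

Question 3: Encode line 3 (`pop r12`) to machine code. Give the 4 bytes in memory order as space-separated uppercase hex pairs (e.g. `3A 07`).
3. pop fields op=0x1d:5|rd=12:4|pad=0:23 → word ee000000h → 00 00 00 ee

00 00 00 EE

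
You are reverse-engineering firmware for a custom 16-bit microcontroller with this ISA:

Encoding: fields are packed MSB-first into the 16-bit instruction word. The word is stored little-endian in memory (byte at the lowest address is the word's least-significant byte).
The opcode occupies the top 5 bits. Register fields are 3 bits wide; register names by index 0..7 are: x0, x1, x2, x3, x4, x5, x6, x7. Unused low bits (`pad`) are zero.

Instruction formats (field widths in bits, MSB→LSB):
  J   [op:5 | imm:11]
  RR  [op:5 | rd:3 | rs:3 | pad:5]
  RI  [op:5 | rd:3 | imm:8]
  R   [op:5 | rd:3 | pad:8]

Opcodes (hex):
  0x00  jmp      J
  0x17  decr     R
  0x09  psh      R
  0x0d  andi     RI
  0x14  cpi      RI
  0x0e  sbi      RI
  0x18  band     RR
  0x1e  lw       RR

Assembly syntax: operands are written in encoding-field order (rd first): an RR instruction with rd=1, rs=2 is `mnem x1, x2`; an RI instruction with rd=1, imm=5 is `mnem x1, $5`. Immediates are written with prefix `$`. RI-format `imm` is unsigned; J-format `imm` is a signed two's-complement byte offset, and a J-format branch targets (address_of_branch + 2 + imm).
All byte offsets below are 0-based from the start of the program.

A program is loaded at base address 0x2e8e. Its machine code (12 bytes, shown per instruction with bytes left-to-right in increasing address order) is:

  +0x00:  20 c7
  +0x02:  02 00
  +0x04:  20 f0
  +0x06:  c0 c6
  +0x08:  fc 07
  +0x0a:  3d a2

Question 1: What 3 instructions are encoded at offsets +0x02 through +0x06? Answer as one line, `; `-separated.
jmp $2; lw x0, x1; band x6, x6

off 0x02: read 02 00 as little → 0x0002
  opcode bits[15:11]=0x0: jmp/J
  imm@[10:0]=0x2 ⇒ $2
off 0x04: read 20 f0 as little → 0xf020
  opcode bits[15:11]=0x1e: lw/RR
  rd@[10:8]=0x0 ⇒ x0
  rs@[7:5]=0x1 ⇒ x1
off 0x06: read c0 c6 as little → 0xc6c0
  opcode bits[15:11]=0x18: band/RR
  rd@[10:8]=0x6 ⇒ x6
  rs@[7:5]=0x6 ⇒ x6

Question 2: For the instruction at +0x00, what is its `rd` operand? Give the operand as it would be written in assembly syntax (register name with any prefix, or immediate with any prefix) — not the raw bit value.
x7

+0x00: 20 c7 ⇒ word 0xc720 (little)
  opcode bits[15:11]=0x18: band/RR
  [10:8] rd=7 = x7
  [7:5] rs=1 = x1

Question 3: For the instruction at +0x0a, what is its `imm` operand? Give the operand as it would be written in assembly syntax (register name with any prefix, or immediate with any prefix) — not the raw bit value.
$61

[0a] 3d a2 → 0xa23d
  top 5b → 0x14 → cpi [RI]
  rd@[10:8]=0x2 ⇒ x2
  imm@[7:0]=0x3d ⇒ $61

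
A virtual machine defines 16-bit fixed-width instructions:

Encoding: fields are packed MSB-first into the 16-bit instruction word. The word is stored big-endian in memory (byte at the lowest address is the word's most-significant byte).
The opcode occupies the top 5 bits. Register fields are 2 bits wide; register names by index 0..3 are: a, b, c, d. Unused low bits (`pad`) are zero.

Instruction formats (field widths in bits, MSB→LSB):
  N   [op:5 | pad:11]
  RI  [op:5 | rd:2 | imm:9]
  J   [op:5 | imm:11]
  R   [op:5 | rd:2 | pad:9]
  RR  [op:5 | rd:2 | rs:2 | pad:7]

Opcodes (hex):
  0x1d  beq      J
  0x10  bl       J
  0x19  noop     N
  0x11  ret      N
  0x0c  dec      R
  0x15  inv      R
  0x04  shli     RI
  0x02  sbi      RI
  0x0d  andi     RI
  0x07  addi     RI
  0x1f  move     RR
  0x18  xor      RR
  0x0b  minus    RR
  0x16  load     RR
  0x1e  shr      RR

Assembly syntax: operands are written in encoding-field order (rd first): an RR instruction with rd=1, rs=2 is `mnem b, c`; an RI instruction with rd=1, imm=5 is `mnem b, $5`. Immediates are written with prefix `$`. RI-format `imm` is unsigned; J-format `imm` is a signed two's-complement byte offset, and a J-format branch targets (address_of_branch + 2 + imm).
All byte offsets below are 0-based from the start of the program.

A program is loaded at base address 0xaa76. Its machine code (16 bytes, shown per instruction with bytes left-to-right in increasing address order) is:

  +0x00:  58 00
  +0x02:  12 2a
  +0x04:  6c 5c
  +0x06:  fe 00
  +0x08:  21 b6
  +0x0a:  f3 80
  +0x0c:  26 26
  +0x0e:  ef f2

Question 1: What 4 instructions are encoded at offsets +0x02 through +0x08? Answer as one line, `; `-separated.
sbi b, $42; andi c, $92; move d, a; shli a, $438

@+02  big-endian(12 2a) = 0x122a
  opcode bits[15:11]=0x2: sbi/RI
  rd@[10:9]=0x1 ⇒ b
  imm@[8:0]=0x2a ⇒ $42
@+04  big-endian(6c 5c) = 0x6c5c
  opcode bits[15:11]=0xd: andi/RI
  rd@[10:9]=0x2 ⇒ c
  imm@[8:0]=0x5c ⇒ $92
@+06  big-endian(fe 00) = 0xfe00
  opcode bits[15:11]=0x1f: move/RR
  rd@[10:9]=0x3 ⇒ d
  rs@[8:7]=0x0 ⇒ a
@+08  big-endian(21 b6) = 0x21b6
  opcode bits[15:11]=0x4: shli/RI
  rd@[10:9]=0x0 ⇒ a
  imm@[8:0]=0x1b6 ⇒ $438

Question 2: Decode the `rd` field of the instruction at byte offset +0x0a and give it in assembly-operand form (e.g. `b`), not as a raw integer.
b

@+0a  big-endian(f3 80) = 0xf380
  opcode bits[15:11]=0x1e: shr/RR
  rd@[10:9]=0x1 ⇒ b
  rs@[8:7]=0x3 ⇒ d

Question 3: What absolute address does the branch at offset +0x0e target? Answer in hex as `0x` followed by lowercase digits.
0xaa78

off 0x0e: read ef f2 as big → 0xeff2
  top 5b → 0x1d → beq [J]
  imm: (w>>0)&0x7ff=0x7f2 (s11→-14) → $-14
  target = base 0xaa76 + off 0x0e + 2 + imm -14 = 0xaa78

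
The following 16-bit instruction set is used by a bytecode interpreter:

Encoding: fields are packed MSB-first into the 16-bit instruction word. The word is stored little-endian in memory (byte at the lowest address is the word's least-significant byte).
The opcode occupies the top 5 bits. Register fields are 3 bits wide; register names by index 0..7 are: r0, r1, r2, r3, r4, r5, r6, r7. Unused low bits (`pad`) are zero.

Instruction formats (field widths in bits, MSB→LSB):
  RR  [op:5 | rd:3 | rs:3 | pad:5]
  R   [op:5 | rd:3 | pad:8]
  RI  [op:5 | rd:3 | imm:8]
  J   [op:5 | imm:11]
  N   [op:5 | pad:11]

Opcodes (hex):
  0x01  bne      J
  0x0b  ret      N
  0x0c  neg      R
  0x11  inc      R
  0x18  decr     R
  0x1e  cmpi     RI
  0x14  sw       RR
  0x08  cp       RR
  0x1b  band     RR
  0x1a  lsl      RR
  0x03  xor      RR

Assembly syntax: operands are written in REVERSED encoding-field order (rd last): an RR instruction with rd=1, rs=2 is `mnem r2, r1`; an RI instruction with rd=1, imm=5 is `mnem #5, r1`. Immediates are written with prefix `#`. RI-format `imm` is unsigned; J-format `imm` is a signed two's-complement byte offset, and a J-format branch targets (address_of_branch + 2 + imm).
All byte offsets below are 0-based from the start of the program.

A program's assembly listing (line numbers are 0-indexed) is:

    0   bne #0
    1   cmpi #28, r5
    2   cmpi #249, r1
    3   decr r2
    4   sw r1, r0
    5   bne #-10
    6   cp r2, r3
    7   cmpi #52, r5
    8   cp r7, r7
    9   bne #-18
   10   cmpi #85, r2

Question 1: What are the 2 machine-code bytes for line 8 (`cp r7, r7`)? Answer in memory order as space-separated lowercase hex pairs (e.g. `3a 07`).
e0 47

L8: cp op=0x8:5|rd=7:3|rs=7:3|pad=0:5 ⇒ 0x47e0 ⇒ little e0 47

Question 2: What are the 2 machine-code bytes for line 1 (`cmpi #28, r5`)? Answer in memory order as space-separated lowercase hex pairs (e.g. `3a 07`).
line 1 (cmpi): pack op=0x1e:5|rd=5:3|imm=28:8 = 0xf51c; little→ 1c f5

1c f5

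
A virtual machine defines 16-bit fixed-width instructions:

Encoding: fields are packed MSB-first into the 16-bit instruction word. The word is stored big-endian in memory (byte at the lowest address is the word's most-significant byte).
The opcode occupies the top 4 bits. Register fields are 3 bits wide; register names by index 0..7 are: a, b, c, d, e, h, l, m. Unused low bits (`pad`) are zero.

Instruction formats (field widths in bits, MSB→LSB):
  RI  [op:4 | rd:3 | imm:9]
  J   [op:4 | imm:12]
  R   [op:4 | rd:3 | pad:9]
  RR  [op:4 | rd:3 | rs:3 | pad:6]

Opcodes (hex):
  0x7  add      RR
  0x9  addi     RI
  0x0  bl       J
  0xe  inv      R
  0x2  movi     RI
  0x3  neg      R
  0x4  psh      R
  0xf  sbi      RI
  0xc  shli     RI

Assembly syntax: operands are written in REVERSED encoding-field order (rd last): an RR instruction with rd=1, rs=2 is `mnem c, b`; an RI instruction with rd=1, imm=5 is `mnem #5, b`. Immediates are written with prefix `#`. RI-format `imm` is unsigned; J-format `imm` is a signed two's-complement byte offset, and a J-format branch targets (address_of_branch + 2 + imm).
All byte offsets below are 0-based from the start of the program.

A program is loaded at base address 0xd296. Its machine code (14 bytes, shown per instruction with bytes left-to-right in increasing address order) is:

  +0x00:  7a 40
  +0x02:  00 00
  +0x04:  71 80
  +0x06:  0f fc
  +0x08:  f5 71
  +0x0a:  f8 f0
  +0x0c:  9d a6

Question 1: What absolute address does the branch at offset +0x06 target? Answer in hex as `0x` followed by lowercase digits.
0xd29a

off 0x06: read 0f fc as big → 0x0ffc
  op=0x0ffc>>12=0x0 ⇒ bl (J)
  imm@[11:0]=0xffc (s12→-4) ⇒ #-4
  target = base 0xd296 + off 0x06 + 2 + imm -4 = 0xd29a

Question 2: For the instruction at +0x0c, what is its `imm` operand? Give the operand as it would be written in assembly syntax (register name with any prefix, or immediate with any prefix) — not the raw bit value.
#422

@+0c  big-endian(9d a6) = 0x9da6
  op=0x9da6>>12=0x9 ⇒ addi (RI)
  rd: (w>>9)&0x7=0x6 → l
  imm: (w>>0)&0x1ff=0x1a6 → #422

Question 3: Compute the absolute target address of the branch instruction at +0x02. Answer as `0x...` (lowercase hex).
0xd29a

+0x02: 00 00 ⇒ word 0x0000 (big)
  opcode bits[15:12]=0x0: bl/J
  [11:0] imm=0 = #0
  target = base 0xd296 + off 0x02 + 2 + imm 0 = 0xd29a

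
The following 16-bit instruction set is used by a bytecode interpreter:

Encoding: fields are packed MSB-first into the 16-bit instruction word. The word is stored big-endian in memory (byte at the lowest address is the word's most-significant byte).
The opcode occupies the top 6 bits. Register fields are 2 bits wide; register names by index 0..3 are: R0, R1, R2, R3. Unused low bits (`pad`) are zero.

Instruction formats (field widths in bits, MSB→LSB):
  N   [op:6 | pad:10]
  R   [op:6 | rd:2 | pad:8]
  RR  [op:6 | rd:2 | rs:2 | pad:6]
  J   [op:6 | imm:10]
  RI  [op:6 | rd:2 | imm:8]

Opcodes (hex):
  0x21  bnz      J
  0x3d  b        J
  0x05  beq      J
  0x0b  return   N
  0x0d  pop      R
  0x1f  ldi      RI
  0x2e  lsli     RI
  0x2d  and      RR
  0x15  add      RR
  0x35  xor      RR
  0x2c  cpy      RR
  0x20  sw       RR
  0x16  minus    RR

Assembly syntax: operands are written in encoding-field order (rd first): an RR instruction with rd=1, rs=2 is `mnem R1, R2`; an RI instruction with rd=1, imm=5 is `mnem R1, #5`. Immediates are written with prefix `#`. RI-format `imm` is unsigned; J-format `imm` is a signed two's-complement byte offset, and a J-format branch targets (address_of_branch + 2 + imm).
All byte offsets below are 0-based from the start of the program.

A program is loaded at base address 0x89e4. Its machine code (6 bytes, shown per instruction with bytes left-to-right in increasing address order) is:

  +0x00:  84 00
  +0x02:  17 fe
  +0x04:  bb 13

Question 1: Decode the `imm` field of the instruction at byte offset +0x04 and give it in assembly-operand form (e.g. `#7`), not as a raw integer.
#19

+0x04: bb 13 ⇒ word 0xbb13 (big)
  op=0xbb13>>10=0x2e ⇒ lsli (RI)
  rd: (w>>8)&0x3=0x3 → R3
  imm: (w>>0)&0xff=0x13 → #19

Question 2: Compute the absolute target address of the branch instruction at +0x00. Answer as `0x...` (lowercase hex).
0x89e6

+0x00: 84 00 ⇒ word 0x8400 (big)
  top 6b → 0x21 → bnz [J]
  imm: (w>>0)&0x3ff=0x0 → #0
  target = base 0x89e4 + off 0x00 + 2 + imm 0 = 0x89e6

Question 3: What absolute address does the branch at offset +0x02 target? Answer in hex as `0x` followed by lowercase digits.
[02] 17 fe → 0x17fe
  op=0x17fe>>10=0x5 ⇒ beq (J)
  imm@[9:0]=0x3fe (s10→-2) ⇒ #-2
  target = base 0x89e4 + off 0x02 + 2 + imm -2 = 0x89e6

0x89e6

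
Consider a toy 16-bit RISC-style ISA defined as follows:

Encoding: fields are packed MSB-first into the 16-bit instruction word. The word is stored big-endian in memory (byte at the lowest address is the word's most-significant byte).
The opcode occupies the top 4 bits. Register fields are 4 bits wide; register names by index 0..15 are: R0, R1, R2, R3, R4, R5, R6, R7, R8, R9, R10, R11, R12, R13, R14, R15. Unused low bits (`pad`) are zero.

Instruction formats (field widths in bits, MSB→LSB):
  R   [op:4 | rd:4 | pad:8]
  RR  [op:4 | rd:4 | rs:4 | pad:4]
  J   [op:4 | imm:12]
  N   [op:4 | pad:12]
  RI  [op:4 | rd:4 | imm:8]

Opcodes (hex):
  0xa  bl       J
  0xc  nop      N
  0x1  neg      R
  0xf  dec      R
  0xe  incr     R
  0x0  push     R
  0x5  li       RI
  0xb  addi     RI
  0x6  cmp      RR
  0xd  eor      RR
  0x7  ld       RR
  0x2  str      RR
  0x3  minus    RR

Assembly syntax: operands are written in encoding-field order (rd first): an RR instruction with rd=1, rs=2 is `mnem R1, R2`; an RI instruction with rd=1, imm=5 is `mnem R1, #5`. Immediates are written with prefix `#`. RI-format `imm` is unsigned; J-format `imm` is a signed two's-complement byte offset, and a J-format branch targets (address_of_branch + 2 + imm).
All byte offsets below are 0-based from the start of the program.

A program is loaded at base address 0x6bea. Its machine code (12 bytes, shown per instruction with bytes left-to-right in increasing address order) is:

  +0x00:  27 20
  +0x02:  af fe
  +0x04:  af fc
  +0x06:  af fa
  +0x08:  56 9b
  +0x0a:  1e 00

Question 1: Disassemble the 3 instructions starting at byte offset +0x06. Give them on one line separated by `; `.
bl #-6; li R6, #155; neg R14

[06] af fa → 0xaffa
  top 4b → 0xa → bl [J]
  imm@[11:0]=0xffa (s12→-6) ⇒ #-6
[08] 56 9b → 0x569b
  top 4b → 0x5 → li [RI]
  rd@[11:8]=0x6 ⇒ R6
  imm@[7:0]=0x9b ⇒ #155
[0a] 1e 00 → 0x1e00
  top 4b → 0x1 → neg [R]
  rd@[11:8]=0xe ⇒ R14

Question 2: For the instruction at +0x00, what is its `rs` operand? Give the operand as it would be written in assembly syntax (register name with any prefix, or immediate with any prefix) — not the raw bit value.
[00] 27 20 → 0x2720
  opcode bits[15:12]=0x2: str/RR
  [11:8] rd=7 = R7
  [7:4] rs=2 = R2

R2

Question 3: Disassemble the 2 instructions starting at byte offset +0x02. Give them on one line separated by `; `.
bl #-2; bl #-4

+0x02: af fe ⇒ word 0xaffe (big)
  opcode bits[15:12]=0xa: bl/J
  imm: (w>>0)&0xfff=0xffe (s12→-2) → #-2
+0x04: af fc ⇒ word 0xaffc (big)
  opcode bits[15:12]=0xa: bl/J
  imm: (w>>0)&0xfff=0xffc (s12→-4) → #-4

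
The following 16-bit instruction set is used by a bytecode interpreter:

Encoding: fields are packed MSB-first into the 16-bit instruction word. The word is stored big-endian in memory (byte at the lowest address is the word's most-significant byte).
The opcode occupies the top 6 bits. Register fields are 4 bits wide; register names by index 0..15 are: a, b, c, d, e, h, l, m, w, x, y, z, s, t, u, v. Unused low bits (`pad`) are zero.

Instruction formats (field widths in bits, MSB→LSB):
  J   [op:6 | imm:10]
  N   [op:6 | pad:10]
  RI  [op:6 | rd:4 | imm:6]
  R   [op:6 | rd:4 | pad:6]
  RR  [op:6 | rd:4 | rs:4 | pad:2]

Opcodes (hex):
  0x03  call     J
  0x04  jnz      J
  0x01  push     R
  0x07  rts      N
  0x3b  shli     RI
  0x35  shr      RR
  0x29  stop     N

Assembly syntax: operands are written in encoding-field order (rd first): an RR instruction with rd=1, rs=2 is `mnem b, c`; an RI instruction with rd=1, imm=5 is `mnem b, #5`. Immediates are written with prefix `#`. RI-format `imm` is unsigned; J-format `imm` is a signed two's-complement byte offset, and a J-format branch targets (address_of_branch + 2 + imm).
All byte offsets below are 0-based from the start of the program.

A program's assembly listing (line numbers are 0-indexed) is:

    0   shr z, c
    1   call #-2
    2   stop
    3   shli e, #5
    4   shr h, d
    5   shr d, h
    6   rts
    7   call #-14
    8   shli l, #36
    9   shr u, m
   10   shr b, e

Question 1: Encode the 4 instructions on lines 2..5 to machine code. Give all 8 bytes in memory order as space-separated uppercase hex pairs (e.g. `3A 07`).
line 2 (stop): pack op=0x29:6|pad=0:10 = 0xa400; big→ a4 00
line 3 (shli): pack op=0x3b:6|rd=4:4|imm=5:6 = 0xed05; big→ ed 05
line 4 (shr): pack op=0x35:6|rd=5:4|rs=3:4|pad=0:2 = 0xd54c; big→ d5 4c
line 5 (shr): pack op=0x35:6|rd=3:4|rs=5:4|pad=0:2 = 0xd4d4; big→ d4 d4

A4 00 ED 05 D5 4C D4 D4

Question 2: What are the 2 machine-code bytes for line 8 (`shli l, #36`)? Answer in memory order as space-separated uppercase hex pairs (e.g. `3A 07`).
line 8 (shli): pack op=0x3b:6|rd=6:4|imm=36:6 = 0xeda4; big→ ed a4

ED A4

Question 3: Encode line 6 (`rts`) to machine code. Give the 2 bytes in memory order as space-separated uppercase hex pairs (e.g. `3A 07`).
1C 00

6. rts fields op=0x7:6|pad=0:10 → word 1c00h → 1c 00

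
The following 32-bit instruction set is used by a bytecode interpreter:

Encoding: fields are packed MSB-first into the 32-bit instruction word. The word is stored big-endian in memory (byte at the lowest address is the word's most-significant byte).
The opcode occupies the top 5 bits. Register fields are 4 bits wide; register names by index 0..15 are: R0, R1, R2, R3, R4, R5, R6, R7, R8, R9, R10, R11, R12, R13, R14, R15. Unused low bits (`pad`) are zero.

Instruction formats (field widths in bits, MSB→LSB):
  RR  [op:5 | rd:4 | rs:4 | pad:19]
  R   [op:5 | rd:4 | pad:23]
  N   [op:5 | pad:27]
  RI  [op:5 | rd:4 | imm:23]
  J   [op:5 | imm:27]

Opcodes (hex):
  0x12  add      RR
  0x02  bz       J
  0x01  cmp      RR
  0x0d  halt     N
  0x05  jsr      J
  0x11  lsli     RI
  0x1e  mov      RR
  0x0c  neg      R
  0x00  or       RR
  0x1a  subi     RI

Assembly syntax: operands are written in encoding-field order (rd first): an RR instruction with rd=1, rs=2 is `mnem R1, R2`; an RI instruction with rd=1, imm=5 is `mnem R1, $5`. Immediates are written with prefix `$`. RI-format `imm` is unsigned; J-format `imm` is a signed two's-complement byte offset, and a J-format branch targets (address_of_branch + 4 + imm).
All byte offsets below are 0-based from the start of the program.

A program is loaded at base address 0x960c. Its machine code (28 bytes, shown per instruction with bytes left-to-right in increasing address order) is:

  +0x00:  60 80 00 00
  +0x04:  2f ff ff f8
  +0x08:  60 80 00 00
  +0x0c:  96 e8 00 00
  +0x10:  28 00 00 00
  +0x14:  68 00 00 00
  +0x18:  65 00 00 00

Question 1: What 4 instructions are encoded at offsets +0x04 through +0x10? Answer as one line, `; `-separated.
jsr $-8; neg R1; add R13, R13; jsr $0

off 0x04: read 2f ff ff f8 as big → 0x2ffffff8
  top 5b → 0x5 → jsr [J]
  imm: (w>>0)&0x7ffffff=0x7fffff8 (s27→-8) → $-8
off 0x08: read 60 80 00 00 as big → 0x60800000
  top 5b → 0xc → neg [R]
  rd: (w>>23)&0xf=0x1 → R1
off 0x0c: read 96 e8 00 00 as big → 0x96e80000
  top 5b → 0x12 → add [RR]
  rd: (w>>23)&0xf=0xd → R13
  rs: (w>>19)&0xf=0xd → R13
off 0x10: read 28 00 00 00 as big → 0x28000000
  top 5b → 0x5 → jsr [J]
  imm: (w>>0)&0x7ffffff=0x0 → $0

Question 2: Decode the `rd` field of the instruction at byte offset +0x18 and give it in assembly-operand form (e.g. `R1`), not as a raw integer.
off 0x18: read 65 00 00 00 as big → 0x65000000
  op=0x65000000>>27=0xc ⇒ neg (R)
  rd: (w>>23)&0xf=0xa → R10

R10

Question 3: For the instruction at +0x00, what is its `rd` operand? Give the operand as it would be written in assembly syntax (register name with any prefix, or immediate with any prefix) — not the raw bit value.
[00] 60 80 00 00 → 0x60800000
  top 5b → 0xc → neg [R]
  rd@[26:23]=0x1 ⇒ R1

R1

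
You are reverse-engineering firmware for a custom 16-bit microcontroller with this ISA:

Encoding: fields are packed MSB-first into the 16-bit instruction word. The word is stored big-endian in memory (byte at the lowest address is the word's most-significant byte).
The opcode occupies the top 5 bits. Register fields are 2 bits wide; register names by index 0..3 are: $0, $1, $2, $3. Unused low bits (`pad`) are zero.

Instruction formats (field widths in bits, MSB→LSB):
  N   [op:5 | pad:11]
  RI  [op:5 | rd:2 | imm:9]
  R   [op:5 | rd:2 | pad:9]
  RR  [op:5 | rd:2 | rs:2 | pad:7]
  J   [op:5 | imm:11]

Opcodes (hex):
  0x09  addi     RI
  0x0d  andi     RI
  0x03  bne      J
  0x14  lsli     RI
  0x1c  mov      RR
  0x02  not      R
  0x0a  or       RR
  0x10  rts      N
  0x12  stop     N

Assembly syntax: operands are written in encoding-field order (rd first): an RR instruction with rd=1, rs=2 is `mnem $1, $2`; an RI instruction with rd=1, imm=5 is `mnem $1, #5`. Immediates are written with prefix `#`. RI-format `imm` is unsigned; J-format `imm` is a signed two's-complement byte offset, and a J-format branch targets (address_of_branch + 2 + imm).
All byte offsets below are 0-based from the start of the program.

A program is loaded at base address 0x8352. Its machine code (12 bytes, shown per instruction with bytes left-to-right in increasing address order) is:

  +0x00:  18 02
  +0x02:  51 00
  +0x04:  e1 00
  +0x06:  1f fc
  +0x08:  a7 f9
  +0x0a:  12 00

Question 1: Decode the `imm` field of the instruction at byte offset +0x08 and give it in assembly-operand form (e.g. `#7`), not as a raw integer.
[08] a7 f9 → 0xa7f9
  op=0xa7f9>>11=0x14 ⇒ lsli (RI)
  rd: (w>>9)&0x3=0x3 → $3
  imm: (w>>0)&0x1ff=0x1f9 → #505

#505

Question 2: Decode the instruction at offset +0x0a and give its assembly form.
[0a] 12 00 → 0x1200
  top 5b → 0x2 → not [R]
  [10:9] rd=1 = $1

not $1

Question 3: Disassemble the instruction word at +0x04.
mov $0, $2

@+04  big-endian(e1 00) = 0xe100
  opcode bits[15:11]=0x1c: mov/RR
  rd: (w>>9)&0x3=0x0 → $0
  rs: (w>>7)&0x3=0x2 → $2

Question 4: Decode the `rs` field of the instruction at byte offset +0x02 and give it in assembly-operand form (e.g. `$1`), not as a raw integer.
[02] 51 00 → 0x5100
  op=0x5100>>11=0xa ⇒ or (RR)
  rd@[10:9]=0x0 ⇒ $0
  rs@[8:7]=0x2 ⇒ $2

$2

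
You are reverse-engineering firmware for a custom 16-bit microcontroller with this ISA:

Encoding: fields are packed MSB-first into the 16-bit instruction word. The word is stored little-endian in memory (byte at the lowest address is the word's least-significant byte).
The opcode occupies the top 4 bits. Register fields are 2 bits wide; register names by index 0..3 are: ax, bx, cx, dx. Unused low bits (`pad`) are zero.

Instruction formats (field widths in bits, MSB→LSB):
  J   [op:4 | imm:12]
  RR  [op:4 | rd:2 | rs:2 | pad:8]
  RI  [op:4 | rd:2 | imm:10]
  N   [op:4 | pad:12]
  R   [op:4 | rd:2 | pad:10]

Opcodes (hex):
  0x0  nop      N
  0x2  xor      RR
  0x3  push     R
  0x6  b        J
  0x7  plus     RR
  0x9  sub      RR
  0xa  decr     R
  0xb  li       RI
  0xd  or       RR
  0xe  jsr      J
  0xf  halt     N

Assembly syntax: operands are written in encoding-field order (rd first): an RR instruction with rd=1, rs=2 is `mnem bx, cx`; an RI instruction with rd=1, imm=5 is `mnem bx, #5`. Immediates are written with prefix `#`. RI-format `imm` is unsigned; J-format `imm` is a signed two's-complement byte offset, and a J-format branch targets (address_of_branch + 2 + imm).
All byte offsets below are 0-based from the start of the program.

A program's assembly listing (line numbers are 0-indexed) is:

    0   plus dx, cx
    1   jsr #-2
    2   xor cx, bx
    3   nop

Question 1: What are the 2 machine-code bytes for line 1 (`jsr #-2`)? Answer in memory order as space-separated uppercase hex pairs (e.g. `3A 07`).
line 1 (jsr): pack op=0xe:4|imm=-2:12 = 0xeffe; little→ fe ef

FE EF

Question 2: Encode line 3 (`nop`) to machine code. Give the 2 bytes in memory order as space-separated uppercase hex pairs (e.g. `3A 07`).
00 00

L3: nop op=0x0:4|pad=0:12 ⇒ 0x0000 ⇒ little 00 00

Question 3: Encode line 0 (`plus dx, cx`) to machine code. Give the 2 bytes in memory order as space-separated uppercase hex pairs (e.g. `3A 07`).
0. plus fields op=0x7:4|rd=3:2|rs=2:2|pad=0:8 → word 7e00h → 00 7e

00 7E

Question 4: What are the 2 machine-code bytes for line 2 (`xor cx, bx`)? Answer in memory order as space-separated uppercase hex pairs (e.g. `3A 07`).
2. xor fields op=0x2:4|rd=2:2|rs=1:2|pad=0:8 → word 2900h → 00 29

00 29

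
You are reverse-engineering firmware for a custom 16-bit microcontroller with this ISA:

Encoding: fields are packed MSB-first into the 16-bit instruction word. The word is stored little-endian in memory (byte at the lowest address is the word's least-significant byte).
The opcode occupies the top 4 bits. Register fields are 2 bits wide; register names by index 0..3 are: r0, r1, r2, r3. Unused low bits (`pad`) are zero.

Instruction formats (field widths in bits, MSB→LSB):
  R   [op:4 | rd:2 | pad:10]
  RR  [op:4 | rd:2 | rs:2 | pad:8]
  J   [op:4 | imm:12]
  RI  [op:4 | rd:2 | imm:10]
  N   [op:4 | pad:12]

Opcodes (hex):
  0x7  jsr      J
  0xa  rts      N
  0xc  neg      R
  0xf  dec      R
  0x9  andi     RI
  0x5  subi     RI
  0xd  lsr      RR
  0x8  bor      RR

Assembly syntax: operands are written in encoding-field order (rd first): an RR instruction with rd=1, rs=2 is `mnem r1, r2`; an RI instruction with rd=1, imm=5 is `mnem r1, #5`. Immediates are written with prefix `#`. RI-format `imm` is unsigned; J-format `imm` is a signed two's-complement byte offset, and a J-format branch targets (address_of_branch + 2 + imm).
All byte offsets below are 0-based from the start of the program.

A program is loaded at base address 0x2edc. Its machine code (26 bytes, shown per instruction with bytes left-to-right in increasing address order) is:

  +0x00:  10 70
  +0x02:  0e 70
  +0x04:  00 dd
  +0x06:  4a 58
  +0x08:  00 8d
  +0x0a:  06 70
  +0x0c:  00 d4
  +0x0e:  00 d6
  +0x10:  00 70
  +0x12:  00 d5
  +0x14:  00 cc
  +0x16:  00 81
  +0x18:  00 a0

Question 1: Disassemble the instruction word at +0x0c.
off 0x0c: read 00 d4 as little → 0xd400
  op=0xd400>>12=0xd ⇒ lsr (RR)
  [11:10] rd=1 = r1
  [9:8] rs=0 = r0

lsr r1, r0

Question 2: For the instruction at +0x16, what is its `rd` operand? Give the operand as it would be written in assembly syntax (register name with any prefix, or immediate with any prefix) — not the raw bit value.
@+16  little-endian(00 81) = 0x8100
  op=0x8100>>12=0x8 ⇒ bor (RR)
  rd@[11:10]=0x0 ⇒ r0
  rs@[9:8]=0x1 ⇒ r1

r0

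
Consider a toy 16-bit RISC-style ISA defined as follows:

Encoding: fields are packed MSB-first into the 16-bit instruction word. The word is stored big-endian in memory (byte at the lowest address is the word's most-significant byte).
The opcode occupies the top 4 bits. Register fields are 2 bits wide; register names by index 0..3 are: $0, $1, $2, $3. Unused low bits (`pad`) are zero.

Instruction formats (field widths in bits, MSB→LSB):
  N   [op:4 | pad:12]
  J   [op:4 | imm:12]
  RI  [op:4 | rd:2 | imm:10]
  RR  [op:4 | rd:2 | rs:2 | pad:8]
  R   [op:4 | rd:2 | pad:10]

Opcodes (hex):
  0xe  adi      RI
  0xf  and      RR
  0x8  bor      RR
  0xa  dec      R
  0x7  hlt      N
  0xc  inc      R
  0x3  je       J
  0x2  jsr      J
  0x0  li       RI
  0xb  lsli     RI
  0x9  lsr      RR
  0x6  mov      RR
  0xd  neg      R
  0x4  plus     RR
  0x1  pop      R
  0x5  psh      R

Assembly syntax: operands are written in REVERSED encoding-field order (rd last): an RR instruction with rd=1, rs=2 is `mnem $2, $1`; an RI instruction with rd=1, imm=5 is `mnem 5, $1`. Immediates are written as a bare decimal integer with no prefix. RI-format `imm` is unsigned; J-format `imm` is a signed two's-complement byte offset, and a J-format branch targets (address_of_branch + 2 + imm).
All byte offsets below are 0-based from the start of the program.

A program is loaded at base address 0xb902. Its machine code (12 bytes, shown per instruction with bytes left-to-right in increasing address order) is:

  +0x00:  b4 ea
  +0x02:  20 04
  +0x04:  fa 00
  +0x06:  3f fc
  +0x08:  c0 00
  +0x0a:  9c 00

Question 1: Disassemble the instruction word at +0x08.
inc $0

off 0x08: read c0 00 as big → 0xc000
  top 4b → 0xc → inc [R]
  rd: (w>>10)&0x3=0x0 → $0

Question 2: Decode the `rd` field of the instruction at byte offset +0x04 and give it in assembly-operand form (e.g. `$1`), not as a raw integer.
[04] fa 00 → 0xfa00
  op=0xfa00>>12=0xf ⇒ and (RR)
  rd: (w>>10)&0x3=0x2 → $2
  rs: (w>>8)&0x3=0x2 → $2

$2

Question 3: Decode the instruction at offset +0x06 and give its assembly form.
je -4

[06] 3f fc → 0x3ffc
  top 4b → 0x3 → je [J]
  imm: (w>>0)&0xfff=0xffc (s12→-4) → -4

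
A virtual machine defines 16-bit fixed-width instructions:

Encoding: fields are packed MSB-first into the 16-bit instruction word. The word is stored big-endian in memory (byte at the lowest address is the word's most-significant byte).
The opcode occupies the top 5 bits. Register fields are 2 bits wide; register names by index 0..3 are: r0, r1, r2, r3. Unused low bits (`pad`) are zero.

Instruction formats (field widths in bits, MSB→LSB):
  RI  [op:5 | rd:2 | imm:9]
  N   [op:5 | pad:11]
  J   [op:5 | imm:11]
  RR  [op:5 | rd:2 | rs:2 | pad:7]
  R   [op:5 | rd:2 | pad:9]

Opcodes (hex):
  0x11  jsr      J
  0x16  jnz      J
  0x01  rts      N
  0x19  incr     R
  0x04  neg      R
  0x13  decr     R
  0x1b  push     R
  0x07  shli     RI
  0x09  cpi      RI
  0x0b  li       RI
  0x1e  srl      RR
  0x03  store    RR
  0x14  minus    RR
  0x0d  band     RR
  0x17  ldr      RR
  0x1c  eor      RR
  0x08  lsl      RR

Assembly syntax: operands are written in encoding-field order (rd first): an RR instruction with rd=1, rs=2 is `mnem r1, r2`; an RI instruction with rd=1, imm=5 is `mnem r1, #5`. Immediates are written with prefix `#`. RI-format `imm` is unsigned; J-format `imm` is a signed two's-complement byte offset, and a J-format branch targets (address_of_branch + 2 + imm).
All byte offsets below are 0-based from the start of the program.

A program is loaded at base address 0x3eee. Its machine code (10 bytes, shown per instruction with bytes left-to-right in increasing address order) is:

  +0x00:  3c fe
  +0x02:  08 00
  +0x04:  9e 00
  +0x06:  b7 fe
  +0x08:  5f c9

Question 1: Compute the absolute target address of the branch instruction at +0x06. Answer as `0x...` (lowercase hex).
0x3ef4

off 0x06: read b7 fe as big → 0xb7fe
  top 5b → 0x16 → jnz [J]
  imm: (w>>0)&0x7ff=0x7fe (s11→-2) → #-2
  target = base 0x3eee + off 0x06 + 2 + imm -2 = 0x3ef4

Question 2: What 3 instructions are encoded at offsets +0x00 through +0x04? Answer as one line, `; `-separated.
[00] 3c fe → 0x3cfe
  opcode bits[15:11]=0x7: shli/RI
  [10:9] rd=2 = r2
  [8:0] imm=254 = #254
[02] 08 00 → 0x0800
  opcode bits[15:11]=0x1: rts/N
[04] 9e 00 → 0x9e00
  opcode bits[15:11]=0x13: decr/R
  [10:9] rd=3 = r3

shli r2, #254; rts; decr r3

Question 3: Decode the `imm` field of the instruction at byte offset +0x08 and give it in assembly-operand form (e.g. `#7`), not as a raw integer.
#457

off 0x08: read 5f c9 as big → 0x5fc9
  top 5b → 0xb → li [RI]
  rd@[10:9]=0x3 ⇒ r3
  imm@[8:0]=0x1c9 ⇒ #457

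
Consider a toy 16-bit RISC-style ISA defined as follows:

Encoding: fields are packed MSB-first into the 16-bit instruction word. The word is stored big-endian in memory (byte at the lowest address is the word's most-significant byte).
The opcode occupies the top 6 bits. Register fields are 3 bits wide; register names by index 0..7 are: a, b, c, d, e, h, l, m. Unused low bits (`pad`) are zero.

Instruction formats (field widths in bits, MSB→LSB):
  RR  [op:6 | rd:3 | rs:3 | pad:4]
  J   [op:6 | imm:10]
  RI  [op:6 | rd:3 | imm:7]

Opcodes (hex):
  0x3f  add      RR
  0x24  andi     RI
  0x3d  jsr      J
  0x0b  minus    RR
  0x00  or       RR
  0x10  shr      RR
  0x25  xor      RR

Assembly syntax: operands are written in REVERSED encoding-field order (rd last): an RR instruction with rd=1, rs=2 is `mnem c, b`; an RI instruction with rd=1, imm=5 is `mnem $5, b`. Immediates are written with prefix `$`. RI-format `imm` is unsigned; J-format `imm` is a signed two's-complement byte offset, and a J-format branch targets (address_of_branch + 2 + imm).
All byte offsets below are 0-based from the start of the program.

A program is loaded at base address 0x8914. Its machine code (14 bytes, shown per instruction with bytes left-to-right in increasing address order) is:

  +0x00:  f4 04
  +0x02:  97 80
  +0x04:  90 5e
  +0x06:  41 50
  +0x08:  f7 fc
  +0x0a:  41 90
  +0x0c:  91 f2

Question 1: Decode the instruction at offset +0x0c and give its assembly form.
+0x0c: 91 f2 ⇒ word 0x91f2 (big)
  op=0x91f2>>10=0x24 ⇒ andi (RI)
  rd@[9:7]=0x3 ⇒ d
  imm@[6:0]=0x72 ⇒ $114

andi $114, d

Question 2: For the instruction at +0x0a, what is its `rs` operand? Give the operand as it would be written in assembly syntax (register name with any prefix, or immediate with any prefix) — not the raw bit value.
+0x0a: 41 90 ⇒ word 0x4190 (big)
  op=0x4190>>10=0x10 ⇒ shr (RR)
  rd: (w>>7)&0x7=0x3 → d
  rs: (w>>4)&0x7=0x1 → b

b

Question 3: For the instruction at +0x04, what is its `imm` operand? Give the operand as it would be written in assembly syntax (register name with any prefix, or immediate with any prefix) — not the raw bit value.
[04] 90 5e → 0x905e
  op=0x905e>>10=0x24 ⇒ andi (RI)
  rd@[9:7]=0x0 ⇒ a
  imm@[6:0]=0x5e ⇒ $94

$94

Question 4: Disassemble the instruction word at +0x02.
xor a, m

@+02  big-endian(97 80) = 0x9780
  top 6b → 0x25 → xor [RR]
  rd@[9:7]=0x7 ⇒ m
  rs@[6:4]=0x0 ⇒ a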